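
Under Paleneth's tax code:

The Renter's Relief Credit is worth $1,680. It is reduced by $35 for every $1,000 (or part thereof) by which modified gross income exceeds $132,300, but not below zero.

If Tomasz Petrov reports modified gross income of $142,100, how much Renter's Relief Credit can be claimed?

Renter's Relief Credit: income exceeds $132,300 by $9,800, which is 10 full-or-partial $1,000 increments; reduction = 10 × $35 = $350, leaving $1,330.

$1,330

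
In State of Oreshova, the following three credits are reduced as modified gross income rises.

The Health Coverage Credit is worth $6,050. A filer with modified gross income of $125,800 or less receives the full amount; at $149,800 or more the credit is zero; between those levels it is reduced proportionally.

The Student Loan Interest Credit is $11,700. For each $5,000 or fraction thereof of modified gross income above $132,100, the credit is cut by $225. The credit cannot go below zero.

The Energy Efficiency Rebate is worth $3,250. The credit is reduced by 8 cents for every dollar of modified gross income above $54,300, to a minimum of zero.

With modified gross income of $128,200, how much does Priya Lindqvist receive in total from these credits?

$17,145

Health Coverage Credit: $128,200 is $2,400 into a $24,000 phase-out range, leaving 21,600/24,000 of the credit: $6,050 × 21,600/24,000 = $5,445.
Student Loan Interest Credit: $128,200 is at or below the $132,100 threshold, so the full $11,700 applies.
Energy Efficiency Rebate: 8% of the $73,900 excess over $54,300 is $5,912 ≥ base, so the credit is $0.
Total: $5,445 + $11,700 + $0 = $17,145.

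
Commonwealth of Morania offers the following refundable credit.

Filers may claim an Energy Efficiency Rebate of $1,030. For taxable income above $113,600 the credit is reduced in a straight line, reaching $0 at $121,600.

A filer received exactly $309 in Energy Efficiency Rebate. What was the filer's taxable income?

$119,200

$309 is 309/1,030 of the full $1,030, so 721/1,030 of the $8,000 range has been used: income = $113,600 + $8,000 × 721/1,030 = $119,200.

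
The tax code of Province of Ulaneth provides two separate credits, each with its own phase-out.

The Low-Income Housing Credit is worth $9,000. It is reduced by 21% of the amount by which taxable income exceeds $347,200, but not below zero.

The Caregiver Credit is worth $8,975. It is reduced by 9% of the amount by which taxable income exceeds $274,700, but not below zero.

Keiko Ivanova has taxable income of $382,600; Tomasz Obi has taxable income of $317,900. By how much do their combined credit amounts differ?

Keiko ($382,600): Low-Income Housing Credit: 21% of the $35,400 excess over $347,200 is $7,434; credit = $9,000 − $7,434 = $1,566. Caregiver Credit: 9% of the $107,900 excess over $274,700 is $9,711 ≥ base, so the credit is $0. total $1,566 + $0 = $1,566
Tomasz ($317,900): Low-Income Housing Credit: $317,900 is at or below the $347,200 threshold, so the full $9,000 applies. Caregiver Credit: 9% of the $43,200 excess over $274,700 is $3,888; credit = $8,975 − $3,888 = $5,087. total $9,000 + $5,087 = $14,087
Difference: |$1,566 − $14,087| = $12,521.

$12,521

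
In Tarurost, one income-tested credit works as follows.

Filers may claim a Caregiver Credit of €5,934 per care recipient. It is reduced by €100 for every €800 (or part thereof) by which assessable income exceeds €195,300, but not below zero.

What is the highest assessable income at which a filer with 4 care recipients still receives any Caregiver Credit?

€384,900

Full credit = 4 × €5,934 = €23,736.
After 237 increments the reduction is 237 × €100 = €23,700, leaving €36; one more increment wipes it out. Increment 237 ends at excess 237 × €800 = €189,600, so the highest qualifying income is €195,300 + €189,600 = €384,900.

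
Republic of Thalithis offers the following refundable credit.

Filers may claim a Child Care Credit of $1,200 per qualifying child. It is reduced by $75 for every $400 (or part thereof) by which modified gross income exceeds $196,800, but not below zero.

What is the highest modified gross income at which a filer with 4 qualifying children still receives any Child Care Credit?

$222,000

Full credit = 4 × $1,200 = $4,800.
After 63 increments the reduction is 63 × $75 = $4,725, leaving $75; one more increment wipes it out. Increment 63 ends at excess 63 × $400 = $25,200, so the highest qualifying income is $196,800 + $25,200 = $222,000.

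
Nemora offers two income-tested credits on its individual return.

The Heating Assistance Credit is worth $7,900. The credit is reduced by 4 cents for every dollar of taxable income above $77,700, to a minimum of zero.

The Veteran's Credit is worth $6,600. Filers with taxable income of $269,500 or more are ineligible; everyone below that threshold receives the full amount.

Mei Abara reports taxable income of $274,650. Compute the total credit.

$22

Heating Assistance Credit: 4% of the $196,950 excess over $77,700 is $7,878; credit = $7,900 − $7,878 = $22.
Veteran's Credit: $274,650 meets or exceeds the $269,500 cutoff, so the credit is $0.
Total: $22 + $0 = $22.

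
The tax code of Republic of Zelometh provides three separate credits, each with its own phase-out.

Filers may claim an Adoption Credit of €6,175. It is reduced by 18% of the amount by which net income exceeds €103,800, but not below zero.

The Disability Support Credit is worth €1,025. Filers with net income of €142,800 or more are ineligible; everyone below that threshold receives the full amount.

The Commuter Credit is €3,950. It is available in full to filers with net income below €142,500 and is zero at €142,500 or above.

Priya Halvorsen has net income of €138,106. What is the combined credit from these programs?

Adoption Credit: 18% of the €34,306 excess over €103,800 is €6,175.08 ≥ base, so the credit is €0.
Disability Support Credit: €138,106 is below the €142,800 cutoff, so the full €1,025 applies.
Commuter Credit: €138,106 is below the €142,500 cutoff, so the full €3,950 applies.
Total: €0 + €1,025 + €3,950 = €4,975.

€4,975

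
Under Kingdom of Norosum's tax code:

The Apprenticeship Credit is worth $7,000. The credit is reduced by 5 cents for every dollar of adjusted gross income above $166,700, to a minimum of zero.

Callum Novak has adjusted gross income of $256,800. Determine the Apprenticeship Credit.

$2,495

Apprenticeship Credit: 5% of the $90,100 excess over $166,700 is $4,505; credit = $7,000 − $4,505 = $2,495.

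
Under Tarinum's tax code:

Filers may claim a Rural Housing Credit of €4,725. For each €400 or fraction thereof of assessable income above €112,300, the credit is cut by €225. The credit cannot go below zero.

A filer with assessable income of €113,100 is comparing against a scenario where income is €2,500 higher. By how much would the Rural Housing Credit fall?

€1,575

At €113,100 — income exceeds €112,300 by €800, which is 2 full-or-partial €400 increments; reduction = 2 × €225 = €450, leaving €4,275.
At €115,600 — income exceeds €112,300 by €3,300, which is 9 full-or-partial €400 increments; reduction = 9 × €225 = €2,025, leaving €2,700.
Lost: €4,275 − €2,700 = €1,575.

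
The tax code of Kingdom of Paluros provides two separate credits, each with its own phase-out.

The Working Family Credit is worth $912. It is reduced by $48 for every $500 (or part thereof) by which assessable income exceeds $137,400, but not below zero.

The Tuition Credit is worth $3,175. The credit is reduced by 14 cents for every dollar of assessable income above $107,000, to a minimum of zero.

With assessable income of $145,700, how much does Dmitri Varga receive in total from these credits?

Working Family Credit: income exceeds $137,400 by $8,300, which is 17 full-or-partial $500 increments; reduction = 17 × $48 = $816, leaving $96.
Tuition Credit: 14% of the $38,700 excess over $107,000 is $5,418 ≥ base, so the credit is $0.
Total: $96 + $0 = $96.

$96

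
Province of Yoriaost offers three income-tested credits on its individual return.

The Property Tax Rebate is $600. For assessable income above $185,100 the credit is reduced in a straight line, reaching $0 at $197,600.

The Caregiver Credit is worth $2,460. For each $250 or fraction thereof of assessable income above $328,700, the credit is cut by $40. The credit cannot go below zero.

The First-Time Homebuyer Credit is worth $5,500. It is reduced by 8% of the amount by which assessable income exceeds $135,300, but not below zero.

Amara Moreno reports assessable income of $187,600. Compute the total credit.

Property Tax Rebate: $187,600 is $2,500 into a $12,500 phase-out range, leaving 10,000/12,500 of the credit: $600 × 10,000/12,500 = $480.
Caregiver Credit: $187,600 is at or below the $328,700 threshold, so the full $2,460 applies.
First-Time Homebuyer Credit: 8% of the $52,300 excess over $135,300 is $4,184; credit = $5,500 − $4,184 = $1,316.
Total: $480 + $2,460 + $1,316 = $4,256.

$4,256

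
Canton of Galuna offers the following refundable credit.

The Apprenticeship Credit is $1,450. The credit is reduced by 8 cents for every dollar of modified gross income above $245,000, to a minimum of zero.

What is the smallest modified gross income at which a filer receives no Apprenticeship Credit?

The credit falls by 8% of each dollar above $245,000, so it reaches zero when the excess is $1,450 / 8% = $18,125: income = $245,000 + $18,125 = $263,125.

$263,125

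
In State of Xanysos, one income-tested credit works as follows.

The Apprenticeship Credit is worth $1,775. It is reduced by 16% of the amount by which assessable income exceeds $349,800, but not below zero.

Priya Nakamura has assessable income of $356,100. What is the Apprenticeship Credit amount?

Apprenticeship Credit: 16% of the $6,300 excess over $349,800 is $1,008; credit = $1,775 − $1,008 = $767.

$767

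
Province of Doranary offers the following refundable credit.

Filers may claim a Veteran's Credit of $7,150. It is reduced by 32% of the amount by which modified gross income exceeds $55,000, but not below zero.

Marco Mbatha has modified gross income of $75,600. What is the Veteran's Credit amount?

$558

Veteran's Credit: 32% of the $20,600 excess over $55,000 is $6,592; credit = $7,150 − $6,592 = $558.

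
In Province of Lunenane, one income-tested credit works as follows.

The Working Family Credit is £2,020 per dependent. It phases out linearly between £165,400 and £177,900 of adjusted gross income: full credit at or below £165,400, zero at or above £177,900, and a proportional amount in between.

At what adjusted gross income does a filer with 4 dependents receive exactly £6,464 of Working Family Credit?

£167,900

Full credit = 4 × £2,020 = £8,080.
£6,464 is 6,464/8,080 of the full £8,080, so 1,616/8,080 of the £12,500 range has been used: income = £165,400 + £12,500 × 1,616/8,080 = £167,900.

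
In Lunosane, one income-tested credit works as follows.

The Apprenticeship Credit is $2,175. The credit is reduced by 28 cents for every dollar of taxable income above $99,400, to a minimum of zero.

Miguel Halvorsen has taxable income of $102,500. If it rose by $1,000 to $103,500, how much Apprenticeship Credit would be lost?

$280

At $102,500 — 28% of the $3,100 excess over $99,400 is $868; credit = $2,175 − $868 = $1,307.
At $103,500 — 28% of the $4,100 excess over $99,400 is $1,148; credit = $2,175 − $1,148 = $1,027.
Lost: $1,307 − $1,027 = $280.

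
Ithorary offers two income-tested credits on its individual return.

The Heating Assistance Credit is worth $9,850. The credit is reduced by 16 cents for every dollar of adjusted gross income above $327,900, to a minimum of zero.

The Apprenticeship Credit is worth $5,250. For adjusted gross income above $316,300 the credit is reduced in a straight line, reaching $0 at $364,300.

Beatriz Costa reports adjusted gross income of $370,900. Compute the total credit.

$2,970

Heating Assistance Credit: 16% of the $43,000 excess over $327,900 is $6,880; credit = $9,850 − $6,880 = $2,970.
Apprenticeship Credit: $370,900 is at or above $364,300, so the credit is $0.
Total: $2,970 + $0 = $2,970.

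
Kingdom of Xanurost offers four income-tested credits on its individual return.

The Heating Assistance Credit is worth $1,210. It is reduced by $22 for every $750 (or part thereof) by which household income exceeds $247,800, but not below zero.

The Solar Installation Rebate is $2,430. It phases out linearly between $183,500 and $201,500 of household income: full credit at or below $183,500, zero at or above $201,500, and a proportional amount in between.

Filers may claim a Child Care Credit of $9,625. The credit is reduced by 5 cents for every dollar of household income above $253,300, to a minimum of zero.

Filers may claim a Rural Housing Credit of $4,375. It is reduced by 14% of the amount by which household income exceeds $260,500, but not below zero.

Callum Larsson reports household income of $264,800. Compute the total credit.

Heating Assistance Credit: income exceeds $247,800 by $17,000, which is 23 full-or-partial $750 increments; reduction = 23 × $22 = $506, leaving $704.
Solar Installation Rebate: $264,800 is at or above $201,500, so the credit is $0.
Child Care Credit: 5% of the $11,500 excess over $253,300 is $575; credit = $9,625 − $575 = $9,050.
Rural Housing Credit: 14% of the $4,300 excess over $260,500 is $602; credit = $4,375 − $602 = $3,773.
Total: $704 + $0 + $9,050 + $3,773 = $13,527.

$13,527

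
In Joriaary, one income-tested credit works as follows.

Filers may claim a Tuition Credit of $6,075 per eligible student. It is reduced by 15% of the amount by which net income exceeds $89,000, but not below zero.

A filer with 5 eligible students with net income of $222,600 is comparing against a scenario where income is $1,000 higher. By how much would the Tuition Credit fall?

At $222,600 — base = 5 × $6,075 = $30,375. 15% of the $133,600 excess over $89,000 is $20,040; credit = $30,375 − $20,040 = $10,335.
At $223,600 — base = 5 × $6,075 = $30,375. 15% of the $134,600 excess over $89,000 is $20,190; credit = $30,375 − $20,190 = $10,185.
Lost: $10,335 − $10,185 = $150.

$150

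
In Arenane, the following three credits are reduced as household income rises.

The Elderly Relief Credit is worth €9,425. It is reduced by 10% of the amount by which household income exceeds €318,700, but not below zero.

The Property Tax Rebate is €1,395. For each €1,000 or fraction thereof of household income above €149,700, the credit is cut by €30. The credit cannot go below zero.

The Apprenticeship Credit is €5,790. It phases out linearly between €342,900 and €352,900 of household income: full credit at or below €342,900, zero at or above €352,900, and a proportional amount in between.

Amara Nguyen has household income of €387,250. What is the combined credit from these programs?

Elderly Relief Credit: 10% of the €68,550 excess over €318,700 is €6,855; credit = €9,425 − €6,855 = €2,570.
Property Tax Rebate: income exceeds €149,700 by €237,550 → 238 increments × €30 = €7,140 ≥ base, so the credit is €0.
Apprenticeship Credit: €387,250 is at or above €352,900, so the credit is €0.
Total: €2,570 + €0 + €0 = €2,570.

€2,570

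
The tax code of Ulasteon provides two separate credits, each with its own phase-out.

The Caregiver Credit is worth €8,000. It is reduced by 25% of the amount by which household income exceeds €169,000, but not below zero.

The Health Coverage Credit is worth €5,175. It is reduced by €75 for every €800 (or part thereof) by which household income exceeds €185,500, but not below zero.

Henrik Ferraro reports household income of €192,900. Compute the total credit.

€6,450

Caregiver Credit: 25% of the €23,900 excess over €169,000 is €5,975; credit = €8,000 − €5,975 = €2,025.
Health Coverage Credit: income exceeds €185,500 by €7,400, which is 10 full-or-partial €800 increments; reduction = 10 × €75 = €750, leaving €4,425.
Total: €2,025 + €4,425 = €6,450.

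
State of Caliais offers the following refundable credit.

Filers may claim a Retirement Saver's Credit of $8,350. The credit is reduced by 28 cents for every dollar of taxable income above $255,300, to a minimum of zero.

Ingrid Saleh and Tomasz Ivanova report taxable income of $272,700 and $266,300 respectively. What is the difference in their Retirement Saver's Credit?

Ingrid ($272,700): Retirement Saver's Credit: 28% of the $17,400 excess over $255,300 is $4,872; credit = $8,350 − $4,872 = $3,478.
Tomasz ($266,300): Retirement Saver's Credit: 28% of the $11,000 excess over $255,300 is $3,080; credit = $8,350 − $3,080 = $5,270.
Difference: |$3,478 − $5,270| = $1,792.

$1,792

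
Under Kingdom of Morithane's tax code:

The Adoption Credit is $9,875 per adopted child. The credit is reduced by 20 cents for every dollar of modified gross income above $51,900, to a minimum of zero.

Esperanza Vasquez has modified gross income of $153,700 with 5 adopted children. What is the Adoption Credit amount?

Adoption Credit: base = 5 × $9,875 = $49,375. 20% of the $101,800 excess over $51,900 is $20,360; credit = $49,375 − $20,360 = $29,015.

$29,015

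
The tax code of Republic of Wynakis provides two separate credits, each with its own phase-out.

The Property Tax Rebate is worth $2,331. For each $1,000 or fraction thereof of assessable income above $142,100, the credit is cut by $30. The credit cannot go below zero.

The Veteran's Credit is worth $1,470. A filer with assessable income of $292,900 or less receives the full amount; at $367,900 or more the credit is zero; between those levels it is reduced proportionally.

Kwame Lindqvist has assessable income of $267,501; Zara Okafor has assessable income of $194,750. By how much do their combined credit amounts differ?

$741

Kwame ($267,501): Property Tax Rebate: income exceeds $142,100 by $125,401 → 126 increments × $30 = $3,780 ≥ base, so the credit is $0. Veteran's Credit: $267,501 is at or below the $292,900 threshold, so the full $1,470 applies. total $0 + $1,470 = $1,470
Zara ($194,750): Property Tax Rebate: income exceeds $142,100 by $52,650, which is 53 full-or-partial $1,000 increments; reduction = 53 × $30 = $1,590, leaving $741. Veteran's Credit: $194,750 is at or below the $292,900 threshold, so the full $1,470 applies. total $741 + $1,470 = $2,211
Difference: |$1,470 − $2,211| = $741.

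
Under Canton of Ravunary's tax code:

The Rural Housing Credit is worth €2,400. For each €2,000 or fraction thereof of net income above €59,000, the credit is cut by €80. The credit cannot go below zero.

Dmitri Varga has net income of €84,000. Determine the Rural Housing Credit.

Rural Housing Credit: income exceeds €59,000 by €25,000, which is 13 full-or-partial €2,000 increments; reduction = 13 × €80 = €1,040, leaving €1,360.

€1,360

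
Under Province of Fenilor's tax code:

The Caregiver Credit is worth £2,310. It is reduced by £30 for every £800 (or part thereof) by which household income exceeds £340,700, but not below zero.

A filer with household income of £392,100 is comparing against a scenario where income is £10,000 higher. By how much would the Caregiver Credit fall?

At £392,100 — income exceeds £340,700 by £51,400, which is 65 full-or-partial £800 increments; reduction = 65 × £30 = £1,950, leaving £360.
At £402,100 — income exceeds £340,700 by £61,400 → 77 increments × £30 = £2,310 ≥ base, so the credit is £0.
Lost: £360 − £0 = £360.

£360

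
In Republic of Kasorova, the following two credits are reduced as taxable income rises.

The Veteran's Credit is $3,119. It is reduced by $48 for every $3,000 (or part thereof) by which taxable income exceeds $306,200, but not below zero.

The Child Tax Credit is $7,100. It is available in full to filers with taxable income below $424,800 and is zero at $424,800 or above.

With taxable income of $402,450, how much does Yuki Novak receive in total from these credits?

Veteran's Credit: income exceeds $306,200 by $96,250, which is 33 full-or-partial $3,000 increments; reduction = 33 × $48 = $1,584, leaving $1,535.
Child Tax Credit: $402,450 is below the $424,800 cutoff, so the full $7,100 applies.
Total: $1,535 + $7,100 = $8,635.

$8,635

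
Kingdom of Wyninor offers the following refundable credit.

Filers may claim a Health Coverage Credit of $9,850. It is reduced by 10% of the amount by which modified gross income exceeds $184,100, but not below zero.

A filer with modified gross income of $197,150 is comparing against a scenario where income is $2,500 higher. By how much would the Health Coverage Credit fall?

$250

At $197,150 — 10% of the $13,050 excess over $184,100 is $1,305; credit = $9,850 − $1,305 = $8,545.
At $199,650 — 10% of the $15,550 excess over $184,100 is $1,555; credit = $9,850 − $1,555 = $8,295.
Lost: $8,545 − $8,295 = $250.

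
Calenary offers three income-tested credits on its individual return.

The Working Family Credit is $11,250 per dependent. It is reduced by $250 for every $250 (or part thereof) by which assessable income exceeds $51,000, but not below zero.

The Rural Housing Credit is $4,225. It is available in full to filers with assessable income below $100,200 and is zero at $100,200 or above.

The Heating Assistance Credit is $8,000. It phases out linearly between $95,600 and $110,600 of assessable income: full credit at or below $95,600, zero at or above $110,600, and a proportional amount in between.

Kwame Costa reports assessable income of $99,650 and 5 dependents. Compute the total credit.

$17,565

Working Family Credit: base = 5 × $11,250 = $56,250. income exceeds $51,000 by $48,650, which is 195 full-or-partial $250 increments; reduction = 195 × $250 = $48,750, leaving $7,500.
Rural Housing Credit: $99,650 is below the $100,200 cutoff, so the full $4,225 applies.
Heating Assistance Credit: $99,650 is $4,050 into a $15,000 phase-out range, leaving 10,950/15,000 of the credit: $8,000 × 10,950/15,000 = $5,840.
Total: $7,500 + $4,225 + $5,840 = $17,565.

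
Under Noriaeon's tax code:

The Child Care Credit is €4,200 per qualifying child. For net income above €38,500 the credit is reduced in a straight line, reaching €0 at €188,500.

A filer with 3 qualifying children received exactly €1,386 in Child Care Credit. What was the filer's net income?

€172,000

Full credit = 3 × €4,200 = €12,600.
€1,386 is 1,386/12,600 of the full €12,600, so 11,214/12,600 of the €150,000 range has been used: income = €38,500 + €150,000 × 11,214/12,600 = €172,000.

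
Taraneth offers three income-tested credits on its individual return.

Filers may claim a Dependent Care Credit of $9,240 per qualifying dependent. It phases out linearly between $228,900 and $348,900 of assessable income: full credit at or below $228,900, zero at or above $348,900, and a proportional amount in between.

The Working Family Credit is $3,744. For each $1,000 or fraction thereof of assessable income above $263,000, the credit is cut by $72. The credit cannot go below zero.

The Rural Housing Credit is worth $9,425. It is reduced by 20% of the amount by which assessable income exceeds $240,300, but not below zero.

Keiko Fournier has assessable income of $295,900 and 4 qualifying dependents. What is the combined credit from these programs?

Dependent Care Credit: base = 4 × $9,240 = $36,960. $295,900 is $67,000 into a $120,000 phase-out range, leaving 53,000/120,000 of the credit: $36,960 × 53,000/120,000 = $16,324.
Working Family Credit: income exceeds $263,000 by $32,900, which is 33 full-or-partial $1,000 increments; reduction = 33 × $72 = $2,376, leaving $1,368.
Rural Housing Credit: 20% of the $55,600 excess over $240,300 is $11,120 ≥ base, so the credit is $0.
Total: $16,324 + $1,368 + $0 = $17,692.

$17,692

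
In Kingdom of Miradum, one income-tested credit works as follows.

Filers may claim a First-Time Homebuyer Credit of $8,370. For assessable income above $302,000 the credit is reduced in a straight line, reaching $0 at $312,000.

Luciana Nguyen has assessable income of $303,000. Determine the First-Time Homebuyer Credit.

$7,533

First-Time Homebuyer Credit: $303,000 is $1,000 into a $10,000 phase-out range, leaving 9,000/10,000 of the credit: $8,370 × 9,000/10,000 = $7,533.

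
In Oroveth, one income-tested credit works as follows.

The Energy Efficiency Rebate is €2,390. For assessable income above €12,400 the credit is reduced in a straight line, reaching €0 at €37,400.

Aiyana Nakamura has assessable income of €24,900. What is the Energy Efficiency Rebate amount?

€1,195

Energy Efficiency Rebate: €24,900 is €12,500 into a €25,000 phase-out range, leaving 12,500/25,000 of the credit: €2,390 × 12,500/25,000 = €1,195.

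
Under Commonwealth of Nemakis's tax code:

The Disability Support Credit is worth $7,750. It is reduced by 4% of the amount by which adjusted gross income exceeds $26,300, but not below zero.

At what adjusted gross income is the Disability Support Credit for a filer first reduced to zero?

The credit falls by 4% of each dollar above $26,300, so it reaches zero when the excess is $7,750 / 4% = $193,750: income = $26,300 + $193,750 = $220,050.

$220,050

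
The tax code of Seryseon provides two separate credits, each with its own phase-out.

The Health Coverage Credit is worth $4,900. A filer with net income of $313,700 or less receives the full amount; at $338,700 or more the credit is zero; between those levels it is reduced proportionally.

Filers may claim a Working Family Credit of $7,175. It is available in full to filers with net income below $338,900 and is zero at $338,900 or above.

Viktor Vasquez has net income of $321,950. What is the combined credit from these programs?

$10,458

Health Coverage Credit: $321,950 is $8,250 into a $25,000 phase-out range, leaving 16,750/25,000 of the credit: $4,900 × 16,750/25,000 = $3,283.
Working Family Credit: $321,950 is below the $338,900 cutoff, so the full $7,175 applies.
Total: $3,283 + $7,175 = $10,458.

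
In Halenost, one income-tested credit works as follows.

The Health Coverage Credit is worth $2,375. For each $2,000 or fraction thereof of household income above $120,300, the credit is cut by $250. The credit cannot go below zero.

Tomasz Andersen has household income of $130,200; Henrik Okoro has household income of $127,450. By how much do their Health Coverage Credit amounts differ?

$250

Tomasz ($130,200): Health Coverage Credit: income exceeds $120,300 by $9,900, which is 5 full-or-partial $2,000 increments; reduction = 5 × $250 = $1,250, leaving $1,125.
Henrik ($127,450): Health Coverage Credit: income exceeds $120,300 by $7,150, which is 4 full-or-partial $2,000 increments; reduction = 4 × $250 = $1,000, leaving $1,375.
Difference: |$1,125 − $1,375| = $250.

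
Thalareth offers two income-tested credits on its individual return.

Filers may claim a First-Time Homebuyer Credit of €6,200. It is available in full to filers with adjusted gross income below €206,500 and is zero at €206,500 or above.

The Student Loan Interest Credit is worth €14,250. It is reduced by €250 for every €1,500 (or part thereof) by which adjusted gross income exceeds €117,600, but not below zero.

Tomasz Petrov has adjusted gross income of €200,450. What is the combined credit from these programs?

First-Time Homebuyer Credit: €200,450 is below the €206,500 cutoff, so the full €6,200 applies.
Student Loan Interest Credit: income exceeds €117,600 by €82,850, which is 56 full-or-partial €1,500 increments; reduction = 56 × €250 = €14,000, leaving €250.
Total: €6,200 + €250 = €6,450.

€6,450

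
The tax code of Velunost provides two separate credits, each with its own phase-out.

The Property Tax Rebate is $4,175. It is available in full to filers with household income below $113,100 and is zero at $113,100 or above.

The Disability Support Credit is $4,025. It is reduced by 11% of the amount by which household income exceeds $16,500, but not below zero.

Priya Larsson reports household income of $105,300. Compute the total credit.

Property Tax Rebate: $105,300 is below the $113,100 cutoff, so the full $4,175 applies.
Disability Support Credit: 11% of the $88,800 excess over $16,500 is $9,768 ≥ base, so the credit is $0.
Total: $4,175 + $0 = $4,175.

$4,175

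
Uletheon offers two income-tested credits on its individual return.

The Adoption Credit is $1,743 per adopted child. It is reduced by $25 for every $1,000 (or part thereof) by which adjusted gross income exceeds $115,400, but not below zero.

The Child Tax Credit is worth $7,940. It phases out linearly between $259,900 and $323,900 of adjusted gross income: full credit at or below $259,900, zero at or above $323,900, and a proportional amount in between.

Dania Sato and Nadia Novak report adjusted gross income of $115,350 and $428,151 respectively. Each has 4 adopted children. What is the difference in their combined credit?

Dania ($115,350): Adoption Credit: base = 4 × $1,743 = $6,972. $115,350 is at or below the $115,400 threshold, so the full $6,972 applies. Child Tax Credit: $115,350 is at or below the $259,900 threshold, so the full $7,940 applies. total $6,972 + $7,940 = $14,912
Nadia ($428,151): Adoption Credit: base = 4 × $1,743 = $6,972. income exceeds $115,400 by $312,751 → 313 increments × $25 = $7,825 ≥ base, so the credit is $0. Child Tax Credit: $428,151 is at or above $323,900, so the credit is $0. total $0 + $0 = $0
Difference: |$14,912 − $0| = $14,912.

$14,912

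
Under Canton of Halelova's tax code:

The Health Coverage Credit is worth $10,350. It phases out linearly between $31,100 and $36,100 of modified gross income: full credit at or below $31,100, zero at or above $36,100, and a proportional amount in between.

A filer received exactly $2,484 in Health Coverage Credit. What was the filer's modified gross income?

$2,484 is 2,484/10,350 of the full $10,350, so 7,866/10,350 of the $5,000 range has been used: income = $31,100 + $5,000 × 7,866/10,350 = $34,900.

$34,900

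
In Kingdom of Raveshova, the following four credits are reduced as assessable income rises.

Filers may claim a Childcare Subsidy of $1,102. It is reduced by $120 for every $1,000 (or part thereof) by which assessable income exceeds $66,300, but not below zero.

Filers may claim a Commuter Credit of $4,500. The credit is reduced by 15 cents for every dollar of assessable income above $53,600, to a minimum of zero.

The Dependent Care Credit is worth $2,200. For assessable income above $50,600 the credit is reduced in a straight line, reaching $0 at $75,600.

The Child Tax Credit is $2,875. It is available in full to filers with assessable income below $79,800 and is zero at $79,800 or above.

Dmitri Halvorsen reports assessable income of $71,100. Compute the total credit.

$5,648

Childcare Subsidy: income exceeds $66,300 by $4,800, which is 5 full-or-partial $1,000 increments; reduction = 5 × $120 = $600, leaving $502.
Commuter Credit: 15% of the $17,500 excess over $53,600 is $2,625; credit = $4,500 − $2,625 = $1,875.
Dependent Care Credit: $71,100 is $20,500 into a $25,000 phase-out range, leaving 4,500/25,000 of the credit: $2,200 × 4,500/25,000 = $396.
Child Tax Credit: $71,100 is below the $79,800 cutoff, so the full $2,875 applies.
Total: $502 + $1,875 + $396 + $2,875 = $5,648.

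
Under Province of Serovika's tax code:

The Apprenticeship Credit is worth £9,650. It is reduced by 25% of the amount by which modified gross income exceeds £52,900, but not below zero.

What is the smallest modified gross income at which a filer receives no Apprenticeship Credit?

The credit falls by 25% of each pound above £52,900, so it reaches zero when the excess is £9,650 / 25% = £38,600: income = £52,900 + £38,600 = £91,500.

£91,500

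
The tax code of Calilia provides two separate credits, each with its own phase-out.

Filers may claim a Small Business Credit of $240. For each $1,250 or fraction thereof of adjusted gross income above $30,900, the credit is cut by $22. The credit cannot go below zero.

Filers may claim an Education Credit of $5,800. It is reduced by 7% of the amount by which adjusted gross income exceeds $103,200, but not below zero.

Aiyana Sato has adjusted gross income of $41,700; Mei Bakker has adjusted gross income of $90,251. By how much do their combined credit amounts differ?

Aiyana ($41,700): Small Business Credit: income exceeds $30,900 by $10,800, which is 9 full-or-partial $1,250 increments; reduction = 9 × $22 = $198, leaving $42. Education Credit: $41,700 is at or below the $103,200 threshold, so the full $5,800 applies. total $42 + $5,800 = $5,842
Mei ($90,251): Small Business Credit: income exceeds $30,900 by $59,351 → 48 increments × $22 = $1,056 ≥ base, so the credit is $0. Education Credit: $90,251 is at or below the $103,200 threshold, so the full $5,800 applies. total $0 + $5,800 = $5,800
Difference: |$5,842 − $5,800| = $42.

$42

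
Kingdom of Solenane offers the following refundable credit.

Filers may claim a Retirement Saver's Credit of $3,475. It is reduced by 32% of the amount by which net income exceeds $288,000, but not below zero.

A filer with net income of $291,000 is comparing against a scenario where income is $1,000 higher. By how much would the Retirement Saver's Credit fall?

At $291,000 — 32% of the $3,000 excess over $288,000 is $960; credit = $3,475 − $960 = $2,515.
At $292,000 — 32% of the $4,000 excess over $288,000 is $1,280; credit = $3,475 − $1,280 = $2,195.
Lost: $2,515 − $2,195 = $320.

$320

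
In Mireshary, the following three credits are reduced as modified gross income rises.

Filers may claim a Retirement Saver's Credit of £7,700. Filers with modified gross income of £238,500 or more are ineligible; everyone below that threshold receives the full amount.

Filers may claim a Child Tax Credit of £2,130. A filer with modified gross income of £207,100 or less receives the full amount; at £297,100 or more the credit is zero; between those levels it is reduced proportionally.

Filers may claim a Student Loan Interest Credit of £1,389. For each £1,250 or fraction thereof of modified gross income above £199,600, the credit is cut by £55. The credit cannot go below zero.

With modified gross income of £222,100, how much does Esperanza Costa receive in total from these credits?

Retirement Saver's Credit: £222,100 is below the £238,500 cutoff, so the full £7,700 applies.
Child Tax Credit: £222,100 is £15,000 into a £90,000 phase-out range, leaving 75,000/90,000 of the credit: £2,130 × 75,000/90,000 = £1,775.
Student Loan Interest Credit: income exceeds £199,600 by £22,500, which is 18 full-or-partial £1,250 increments; reduction = 18 × £55 = £990, leaving £399.
Total: £7,700 + £1,775 + £399 = £9,874.

£9,874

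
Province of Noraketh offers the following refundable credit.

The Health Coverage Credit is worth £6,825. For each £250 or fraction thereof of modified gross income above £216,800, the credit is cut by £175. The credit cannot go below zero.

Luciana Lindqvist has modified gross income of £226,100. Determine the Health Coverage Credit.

£175

Health Coverage Credit: income exceeds £216,800 by £9,300, which is 38 full-or-partial £250 increments; reduction = 38 × £175 = £6,650, leaving £175.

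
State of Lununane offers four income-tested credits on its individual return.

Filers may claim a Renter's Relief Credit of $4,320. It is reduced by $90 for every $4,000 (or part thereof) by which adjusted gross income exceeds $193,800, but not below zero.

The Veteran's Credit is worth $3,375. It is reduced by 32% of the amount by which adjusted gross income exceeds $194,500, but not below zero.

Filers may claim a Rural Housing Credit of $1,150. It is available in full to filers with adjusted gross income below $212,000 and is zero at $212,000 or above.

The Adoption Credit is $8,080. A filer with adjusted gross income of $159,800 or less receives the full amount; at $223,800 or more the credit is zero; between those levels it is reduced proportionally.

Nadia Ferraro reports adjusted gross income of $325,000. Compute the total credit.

Renter's Relief Credit: income exceeds $193,800 by $131,200, which is 33 full-or-partial $4,000 increments; reduction = 33 × $90 = $2,970, leaving $1,350.
Veteran's Credit: 32% of the $130,500 excess over $194,500 is $41,760 ≥ base, so the credit is $0.
Rural Housing Credit: $325,000 meets or exceeds the $212,000 cutoff, so the credit is $0.
Adoption Credit: $325,000 is at or above $223,800, so the credit is $0.
Total: $1,350 + $0 + $0 + $0 = $1,350.

$1,350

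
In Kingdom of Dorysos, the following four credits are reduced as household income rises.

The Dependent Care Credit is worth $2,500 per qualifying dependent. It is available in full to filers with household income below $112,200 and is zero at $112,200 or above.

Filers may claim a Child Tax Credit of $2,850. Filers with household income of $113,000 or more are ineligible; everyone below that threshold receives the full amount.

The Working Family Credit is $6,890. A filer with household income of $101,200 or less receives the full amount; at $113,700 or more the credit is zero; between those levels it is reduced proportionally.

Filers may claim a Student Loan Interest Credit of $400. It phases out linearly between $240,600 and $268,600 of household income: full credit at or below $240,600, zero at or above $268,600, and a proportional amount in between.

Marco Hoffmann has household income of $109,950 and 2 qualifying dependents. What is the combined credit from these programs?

Dependent Care Credit: base = 2 × $2,500 = $5,000. $109,950 is below the $112,200 cutoff, so the full $5,000 applies.
Child Tax Credit: $109,950 is below the $113,000 cutoff, so the full $2,850 applies.
Working Family Credit: $109,950 is $8,750 into a $12,500 phase-out range, leaving 3,750/12,500 of the credit: $6,890 × 3,750/12,500 = $2,067.
Student Loan Interest Credit: $109,950 is at or below the $240,600 threshold, so the full $400 applies.
Total: $5,000 + $2,850 + $2,067 + $400 = $10,317.

$10,317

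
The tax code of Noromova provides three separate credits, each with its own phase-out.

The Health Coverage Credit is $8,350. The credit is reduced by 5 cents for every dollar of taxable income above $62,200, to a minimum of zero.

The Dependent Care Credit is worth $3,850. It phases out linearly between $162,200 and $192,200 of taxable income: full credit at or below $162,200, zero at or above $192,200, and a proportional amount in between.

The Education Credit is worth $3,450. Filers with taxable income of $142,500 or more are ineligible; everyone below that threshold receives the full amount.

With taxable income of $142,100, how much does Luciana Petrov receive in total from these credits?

Health Coverage Credit: 5% of the $79,900 excess over $62,200 is $3,995; credit = $8,350 − $3,995 = $4,355.
Dependent Care Credit: $142,100 is at or below the $162,200 threshold, so the full $3,850 applies.
Education Credit: $142,100 is below the $142,500 cutoff, so the full $3,450 applies.
Total: $4,355 + $3,850 + $3,450 = $11,655.

$11,655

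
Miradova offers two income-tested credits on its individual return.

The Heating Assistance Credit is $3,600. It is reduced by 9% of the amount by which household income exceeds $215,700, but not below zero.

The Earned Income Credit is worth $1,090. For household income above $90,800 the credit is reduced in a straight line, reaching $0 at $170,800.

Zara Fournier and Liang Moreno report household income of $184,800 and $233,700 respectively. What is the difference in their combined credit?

$1,620

Zara ($184,800): Heating Assistance Credit: $184,800 is at or below the $215,700 threshold, so the full $3,600 applies. Earned Income Credit: $184,800 is at or above $170,800, so the credit is $0. total $3,600 + $0 = $3,600
Liang ($233,700): Heating Assistance Credit: 9% of the $18,000 excess over $215,700 is $1,620; credit = $3,600 − $1,620 = $1,980. Earned Income Credit: $233,700 is at or above $170,800, so the credit is $0. total $1,980 + $0 = $1,980
Difference: |$3,600 − $1,980| = $1,620.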